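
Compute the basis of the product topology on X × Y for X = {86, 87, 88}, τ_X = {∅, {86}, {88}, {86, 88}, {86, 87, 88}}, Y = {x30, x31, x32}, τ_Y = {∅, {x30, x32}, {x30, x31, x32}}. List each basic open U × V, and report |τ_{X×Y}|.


Basis B = {∅ × ∅, {86} × {x30, x32}, {88} × {x30, x32}, {86} × {x30, x31, x32}, {88} × {x30, x31, x32}, {86, 88} × {x30, x32}, {86, 88} × {x30, x31, x32}, {86, 87, 88} × {x30, x32}, {86, 87, 88} × {x30, x31, x32}}; |τ_{X×Y}| = 14.

Enumerate products U × V with U ∈ τ_X, V ∈ τ_Y (deduplicated):
  ∅ × ∅ = {} (∅)
  {86} × {x30, x32} = {(86,x30), (86,x32)}
  {88} × {x30, x32} = {(88,x30), (88,x32)}
  {86} × {x30, x31, x32} = {(86,x30), (86,x31), (86,x32)}
  {88} × {x30, x31, x32} = {(88,x30), (88,x31), (88,x32)}
  {86, 88} × {x30, x32} = {(86,x30), (86,x32), (88,x30), (88,x32)}
  {86, 88} × {x30, x31, x32} = {(86,x30), (86,x31), (86,x32), (88,x30), (88,x31), (88,x32)}
  {86, 87, 88} × {x30, x32} = {(86,x30), (86,x32), (87,x30), (87,x32), (88,x30), (88,x32)}
  {86, 87, 88} × {x30, x31, x32} = {(86,x30), (86,x31), (86,x32), (87,x30), (87,x31), (87,x32), (88,x30), (88,x31), (88,x32)}
These 9 distinct sets form the basis B.
Close under arbitrary unions to get τ_{X×Y}; counting gives |τ_{X×Y}| = 14.


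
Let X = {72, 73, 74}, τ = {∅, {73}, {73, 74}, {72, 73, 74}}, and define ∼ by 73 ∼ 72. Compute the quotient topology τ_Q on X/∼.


X/∼ = {[72=73], [74]}; |τ_Q| = 2.

Equivalence classes: [72=73], [74].
Quotient map π: X → X/∼ sends 72 ↦ [72=73], 73 ↦ [72=73], 74 ↦ [74].
For each subset V ⊆ X/∼, compute π^{-1}(V) ⊆ X and check whether π^{-1}(V) ∈ τ. V is open in τ_Q iff π^{-1}(V) ∈ τ.
  V = {}: π^{-1}(V) = ∅ ∈ τ ✓.
  V = {[72=73]}: π^{-1}(V) = {72, 73} ∉ τ ✗.
  V = {[74]}: π^{-1}(V) = {74} ∉ τ ✗.
  V = {[72=73], [74]}: π^{-1}(V) = {72, 73, 74} ∈ τ ✓.
Open sets in the quotient: τ_Q = {{}, {[72=73], [74]}} (2 elements).


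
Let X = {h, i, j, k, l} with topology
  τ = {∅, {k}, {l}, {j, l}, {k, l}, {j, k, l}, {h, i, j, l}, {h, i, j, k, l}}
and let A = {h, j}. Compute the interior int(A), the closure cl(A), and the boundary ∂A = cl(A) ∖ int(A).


int(A) = ∅, cl(A) = {h, i, j}, ∂A = {h, i, j}.

Closed sets in (X, τ) are complements of opens:
  closed(X, τ) = {∅, {k}, {h, i}, {h, i, j}, {h, i, k}, {h, i, j, k}, {h, i, j, l}, {h, i, j, k, l}}.
int(A) = ⋃ {U ∈ τ : U ⊆ A}. Opens contained in A: ∅.
Taking the union of these: int(A) = ∅.
cl(A) = ⋂ {C closed : A ⊆ C}. Closed sets containing A: {h, i, j}, {h, i, j, k}, {h, i, j, l}, {h, i, j, k, l}.
Intersecting these: cl(A) = {h, i, j}.
∂A = cl(A) ∖ int(A) = {h, i, j} ∖ ∅ = {h, i, j}.


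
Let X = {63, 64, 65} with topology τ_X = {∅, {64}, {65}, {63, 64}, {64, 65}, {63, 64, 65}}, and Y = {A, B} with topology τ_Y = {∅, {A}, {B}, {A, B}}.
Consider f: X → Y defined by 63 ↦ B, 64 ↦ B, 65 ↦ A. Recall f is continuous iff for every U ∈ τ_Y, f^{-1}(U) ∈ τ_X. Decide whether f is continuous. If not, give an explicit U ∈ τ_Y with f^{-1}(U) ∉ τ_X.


f IS continuous.

Compute f^{-1}(U) for each U ∈ τ_Y:
  U = ∅: f^{-1}(U) = ∅ ∈ τ_X ✓.
  U = {A}: f^{-1}(U) = {65} ∈ τ_X ✓.
  U = {B}: f^{-1}(U) = {63, 64} ∈ τ_X ✓.
  U = {A, B}: f^{-1}(U) = {63, 64, 65} ∈ τ_X ✓.
Every preimage lies in τ_X, so f IS continuous.


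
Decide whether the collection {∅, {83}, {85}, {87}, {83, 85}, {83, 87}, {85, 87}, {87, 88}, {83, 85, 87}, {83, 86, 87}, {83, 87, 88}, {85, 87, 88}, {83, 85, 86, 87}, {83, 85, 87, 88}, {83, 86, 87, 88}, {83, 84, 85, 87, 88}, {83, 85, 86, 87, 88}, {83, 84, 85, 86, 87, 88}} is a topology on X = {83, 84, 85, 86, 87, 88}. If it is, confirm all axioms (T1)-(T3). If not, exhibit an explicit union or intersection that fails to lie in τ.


τ IS a topology on X.

Axiom (T1): ∅ ∈ τ? Yes; X ∈ τ? Yes.
Axiom (T2/T3): check pairwise unions and intersections of members of τ.
All pairwise intersections and unions checked — each lies in τ. Therefore τ satisfies (T1), (T2), (T3): it IS a topology on X.


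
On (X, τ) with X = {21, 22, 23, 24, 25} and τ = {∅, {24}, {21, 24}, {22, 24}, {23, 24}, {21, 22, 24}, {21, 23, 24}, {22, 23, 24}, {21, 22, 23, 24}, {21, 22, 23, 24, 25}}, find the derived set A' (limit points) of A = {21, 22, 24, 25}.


A' = {21, 22, 23, 25}

For each x ∈ X, list the open sets U ∈ τ with x ∈ U, then check whether U ∩ (A ∖ {x}) ≠ ∅ for every such U.
  x = 21: opens ∋ x are {21, 24}, {21, 22, 24}, {21, 23, 24}, {21, 22, 23, 24}, {21, 22, 23, 24, 25}; each meets A ∖ {21}, so x IS a limit point.
  x = 22: opens ∋ x are {22, 24}, {21, 22, 24}, {22, 23, 24}, {21, 22, 23, 24}, {21, 22, 23, 24, 25}; each meets A ∖ {22}, so x IS a limit point.
  x = 23: opens ∋ x are {23, 24}, {21, 23, 24}, {22, 23, 24}, {21, 22, 23, 24}, {21, 22, 23, 24, 25}; each meets A ∖ {23}, so x IS a limit point.
  x = 24: open {24} ∋ x has {24} ∩ (A ∖ {24}) = ∅, so x is NOT a limit point.
  x = 25: opens ∋ x are {21, 22, 23, 24, 25}; each meets A ∖ {25}, so x IS a limit point.
Collecting: A' = {21, 22, 23, 25}.


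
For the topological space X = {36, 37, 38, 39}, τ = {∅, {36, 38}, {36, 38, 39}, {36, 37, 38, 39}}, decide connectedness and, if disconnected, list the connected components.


(X, τ) is connected.

Find clopen sets (U ∈ τ with X ∖ U ∈ τ):
  U = ∅, X ∖ U = {36, 37, 38, 39} — both open, so U is clopen.
  U = {36, 37, 38, 39}, X ∖ U = ∅ — both open, so U is clopen.
Only trivial clopens (∅ and X) exist, so (X, τ) is connected.
Compute connected components by grouping points that agree on all clopens:
  component: {36, 37, 38, 39}


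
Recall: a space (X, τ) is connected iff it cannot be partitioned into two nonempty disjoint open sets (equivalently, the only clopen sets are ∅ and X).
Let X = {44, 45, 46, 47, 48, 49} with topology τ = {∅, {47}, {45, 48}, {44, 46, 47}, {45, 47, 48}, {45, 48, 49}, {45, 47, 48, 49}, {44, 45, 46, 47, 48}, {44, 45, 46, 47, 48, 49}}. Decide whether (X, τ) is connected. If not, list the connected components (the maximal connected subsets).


(X, τ) is disconnected; components = [{44, 46, 47}, {45, 48, 49}].

Find clopen sets (U ∈ τ with X ∖ U ∈ τ):
  U = ∅, X ∖ U = {44, 45, 46, 47, 48, 49} — both open, so U is clopen.
  U = {44, 46, 47}, X ∖ U = {45, 48, 49} — both open, so U is clopen.
  U = {45, 48, 49}, X ∖ U = {44, 46, 47} — both open, so U is clopen.
  U = {44, 45, 46, 47, 48, 49}, X ∖ U = ∅ — both open, so U is clopen.
Nontrivial clopen(s) exist: e.g. {45, 48, 49}. So (X, τ) is disconnected.
Compute connected components by grouping points that agree on all clopens:
  component: {44, 46, 47}
  component: {45, 48, 49}


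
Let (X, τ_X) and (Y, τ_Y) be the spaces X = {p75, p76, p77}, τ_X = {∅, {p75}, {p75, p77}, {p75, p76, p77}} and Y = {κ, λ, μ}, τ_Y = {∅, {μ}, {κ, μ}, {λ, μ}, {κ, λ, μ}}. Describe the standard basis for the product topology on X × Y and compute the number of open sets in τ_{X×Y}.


Basis B = {∅ × ∅, {p75} × {μ}, {p75} × {κ, μ}, {p75} × {λ, μ}, {p75, p77} × {μ}, {p75} × {κ, λ, μ}, {p75, p76, p77} × {μ}, {p75, p77} × {κ, μ}, {p75, p77} × {λ, μ}, {p75, p77} × {κ, λ, μ}, {p75, p76, p77} × {κ, μ}, {p75, p76, p77} × {λ, μ}, {p75, p76, p77} × {κ, λ, μ}}; |τ_{X×Y}| = 30.

Enumerate products U × V with U ∈ τ_X, V ∈ τ_Y (deduplicated):
  ∅ × ∅ = {} (∅)
  {p75} × {μ} = {(p75,μ)}
  {p75} × {κ, μ} = {(p75,κ), (p75,μ)}
  {p75} × {λ, μ} = {(p75,λ), (p75,μ)}
  {p75, p77} × {μ} = {(p75,μ), (p77,μ)}
  {p75} × {κ, λ, μ} = {(p75,κ), (p75,λ), (p75,μ)}
  {p75, p76, p77} × {μ} = {(p75,μ), (p76,μ), (p77,μ)}
  {p75, p77} × {κ, μ} = {(p75,κ), (p75,μ), (p77,κ), (p77,μ)}
  {p75, p77} × {λ, μ} = {(p75,λ), (p75,μ), (p77,λ), (p77,μ)}
  {p75, p77} × {κ, λ, μ} = {(p75,κ), (p75,λ), (p75,μ), (p77,κ), (p77,λ), (p77,μ)}
  {p75, p76, p77} × {κ, μ} = {(p75,κ), (p75,μ), (p76,κ), (p76,μ), (p77,κ), (p77,μ)}
  {p75, p76, p77} × {λ, μ} = {(p75,λ), (p75,μ), (p76,λ), (p76,μ), (p77,λ), (p77,μ)}
  {p75, p76, p77} × {κ, λ, μ} = {(p75,κ), (p75,λ), (p75,μ), (p76,κ), (p76,λ), (p76,μ), (p77,κ), (p77,λ), (p77,μ)}
These 13 distinct sets form the basis B.
Close under arbitrary unions to get τ_{X×Y}; counting gives |τ_{X×Y}| = 30.


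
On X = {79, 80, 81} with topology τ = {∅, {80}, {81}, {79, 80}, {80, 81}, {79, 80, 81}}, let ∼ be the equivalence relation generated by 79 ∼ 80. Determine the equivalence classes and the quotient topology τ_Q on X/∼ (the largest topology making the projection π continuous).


X/∼ = {[79=80], [81]}; |τ_Q| = 4.

Equivalence classes: [79=80], [81].
Quotient map π: X → X/∼ sends 79 ↦ [79=80], 80 ↦ [79=80], 81 ↦ [81].
For each subset V ⊆ X/∼, compute π^{-1}(V) ⊆ X and check whether π^{-1}(V) ∈ τ. V is open in τ_Q iff π^{-1}(V) ∈ τ.
  V = {}: π^{-1}(V) = ∅ ∈ τ ✓.
  V = {[79=80]}: π^{-1}(V) = {79, 80} ∈ τ ✓.
  V = {[81]}: π^{-1}(V) = {81} ∈ τ ✓.
  V = {[79=80], [81]}: π^{-1}(V) = {79, 80, 81} ∈ τ ✓.
Open sets in the quotient: τ_Q = {{}, {[79=80]}, {[81]}, {[79=80], [81]}} (4 elements).


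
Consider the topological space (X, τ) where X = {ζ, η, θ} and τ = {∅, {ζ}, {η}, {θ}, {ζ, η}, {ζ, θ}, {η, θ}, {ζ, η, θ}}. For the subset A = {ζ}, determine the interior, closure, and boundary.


int(A) = {ζ}, cl(A) = {ζ}, ∂A = ∅.

Closed sets in (X, τ) are complements of opens:
  closed(X, τ) = {∅, {ζ}, {η}, {θ}, {ζ, η}, {ζ, θ}, {η, θ}, {ζ, η, θ}}.
int(A) = ⋃ {U ∈ τ : U ⊆ A}. Opens contained in A: ∅, {ζ}.
Taking the union of these: int(A) = {ζ}.
cl(A) = ⋂ {C closed : A ⊆ C}. Closed sets containing A: {ζ}, {ζ, η}, {ζ, θ}, {ζ, η, θ}.
Intersecting these: cl(A) = {ζ}.
∂A = cl(A) ∖ int(A) = {ζ} ∖ {ζ} = ∅.


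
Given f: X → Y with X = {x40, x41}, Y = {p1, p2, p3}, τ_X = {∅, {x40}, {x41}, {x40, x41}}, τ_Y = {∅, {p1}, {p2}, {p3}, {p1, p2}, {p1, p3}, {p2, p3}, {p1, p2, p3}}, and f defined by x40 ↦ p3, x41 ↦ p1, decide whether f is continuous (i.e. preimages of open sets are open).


f IS continuous.

Compute f^{-1}(U) for each U ∈ τ_Y:
  U = ∅: f^{-1}(U) = ∅ ∈ τ_X ✓.
  U = {p1}: f^{-1}(U) = {x41} ∈ τ_X ✓.
  U = {p2}: f^{-1}(U) = ∅ ∈ τ_X ✓.
  U = {p3}: f^{-1}(U) = {x40} ∈ τ_X ✓.
  U = {p1, p2}: f^{-1}(U) = {x41} ∈ τ_X ✓.
  U = {p1, p3}: f^{-1}(U) = {x40, x41} ∈ τ_X ✓.
  U = {p2, p3}: f^{-1}(U) = {x40} ∈ τ_X ✓.
  U = {p1, p2, p3}: f^{-1}(U) = {x40, x41} ∈ τ_X ✓.
Every preimage lies in τ_X, so f IS continuous.


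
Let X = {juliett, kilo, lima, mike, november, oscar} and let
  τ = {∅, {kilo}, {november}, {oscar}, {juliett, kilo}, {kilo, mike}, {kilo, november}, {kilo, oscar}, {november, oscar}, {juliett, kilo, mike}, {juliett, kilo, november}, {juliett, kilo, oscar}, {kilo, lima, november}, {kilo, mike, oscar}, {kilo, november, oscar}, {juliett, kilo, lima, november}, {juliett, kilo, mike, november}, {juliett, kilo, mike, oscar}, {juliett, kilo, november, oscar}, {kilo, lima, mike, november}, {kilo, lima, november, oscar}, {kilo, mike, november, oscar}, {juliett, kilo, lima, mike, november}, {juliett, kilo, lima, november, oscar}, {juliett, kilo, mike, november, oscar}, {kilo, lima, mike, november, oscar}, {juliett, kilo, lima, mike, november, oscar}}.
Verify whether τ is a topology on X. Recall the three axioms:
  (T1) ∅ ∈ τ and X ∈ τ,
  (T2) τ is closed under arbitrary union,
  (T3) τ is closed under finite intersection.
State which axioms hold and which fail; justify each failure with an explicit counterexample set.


τ is NOT a topology on X.

Axiom (T1): ∅ ∈ τ? Yes; X ∈ τ? Yes.
Axiom (T2/T3): check pairwise unions and intersections of members of τ.
Counterexample for (T2): {november} ∪ {kilo, mike} = {kilo, mike, november} ∉ τ. Therefore τ is NOT a topology.


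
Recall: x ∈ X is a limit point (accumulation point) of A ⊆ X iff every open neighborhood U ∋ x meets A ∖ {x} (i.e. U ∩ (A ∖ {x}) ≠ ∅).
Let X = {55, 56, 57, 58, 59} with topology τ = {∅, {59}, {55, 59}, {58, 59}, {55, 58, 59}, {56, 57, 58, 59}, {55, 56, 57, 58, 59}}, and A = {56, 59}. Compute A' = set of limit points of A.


A' = {55, 56, 57, 58}

For each x ∈ X, list the open sets U ∈ τ with x ∈ U, then check whether U ∩ (A ∖ {x}) ≠ ∅ for every such U.
  x = 55: opens ∋ x are {55, 59}, {55, 58, 59}, {55, 56, 57, 58, 59}; each meets A ∖ {55}, so x IS a limit point.
  x = 56: opens ∋ x are {56, 57, 58, 59}, {55, 56, 57, 58, 59}; each meets A ∖ {56}, so x IS a limit point.
  x = 57: opens ∋ x are {56, 57, 58, 59}, {55, 56, 57, 58, 59}; each meets A ∖ {57}, so x IS a limit point.
  x = 58: opens ∋ x are {58, 59}, {55, 58, 59}, {56, 57, 58, 59}, {55, 56, 57, 58, 59}; each meets A ∖ {58}, so x IS a limit point.
  x = 59: open {59} ∋ x has {59} ∩ (A ∖ {59}) = ∅, so x is NOT a limit point.
Collecting: A' = {55, 56, 57, 58}.


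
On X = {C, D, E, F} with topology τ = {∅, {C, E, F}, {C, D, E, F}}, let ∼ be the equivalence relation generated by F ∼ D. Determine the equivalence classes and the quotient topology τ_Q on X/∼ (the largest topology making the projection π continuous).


X/∼ = {[C], [D=F], [E]}; |τ_Q| = 2.

Equivalence classes: [C], [D=F], [E].
Quotient map π: X → X/∼ sends C ↦ [C], D ↦ [D=F], E ↦ [E], F ↦ [D=F].
For each subset V ⊆ X/∼, compute π^{-1}(V) ⊆ X and check whether π^{-1}(V) ∈ τ. V is open in τ_Q iff π^{-1}(V) ∈ τ.
  V = {}: π^{-1}(V) = ∅ ∈ τ ✓.
  V = {[C]}: π^{-1}(V) = {C} ∉ τ ✗.
  V = {[D=F]}: π^{-1}(V) = {D, F} ∉ τ ✗.
  V = {[C], [D=F]}: π^{-1}(V) = {C, D, F} ∉ τ ✗.
  V = {[E]}: π^{-1}(V) = {E} ∉ τ ✗.
  V = {[C], [E]}: π^{-1}(V) = {C, E} ∉ τ ✗.
  V = {[D=F], [E]}: π^{-1}(V) = {D, E, F} ∉ τ ✗.
  V = {[C], [D=F], [E]}: π^{-1}(V) = {C, D, E, F} ∈ τ ✓.
Open sets in the quotient: τ_Q = {{}, {[C], [D=F], [E]}} (2 elements).


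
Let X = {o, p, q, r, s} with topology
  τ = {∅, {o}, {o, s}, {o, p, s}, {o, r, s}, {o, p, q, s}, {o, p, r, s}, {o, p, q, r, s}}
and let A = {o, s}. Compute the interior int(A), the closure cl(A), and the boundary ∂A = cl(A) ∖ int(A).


int(A) = {o, s}, cl(A) = {o, p, q, r, s}, ∂A = {p, q, r}.

Closed sets in (X, τ) are complements of opens:
  closed(X, τ) = {∅, {q}, {r}, {p, q}, {q, r}, {p, q, r}, {p, q, r, s}, {o, p, q, r, s}}.
int(A) = ⋃ {U ∈ τ : U ⊆ A}. Opens contained in A: ∅, {o}, {o, s}.
Taking the union of these: int(A) = {o, s}.
cl(A) = ⋂ {C closed : A ⊆ C}. Closed sets containing A: {o, p, q, r, s}.
Intersecting these: cl(A) = {o, p, q, r, s}.
∂A = cl(A) ∖ int(A) = {o, p, q, r, s} ∖ {o, s} = {p, q, r}.


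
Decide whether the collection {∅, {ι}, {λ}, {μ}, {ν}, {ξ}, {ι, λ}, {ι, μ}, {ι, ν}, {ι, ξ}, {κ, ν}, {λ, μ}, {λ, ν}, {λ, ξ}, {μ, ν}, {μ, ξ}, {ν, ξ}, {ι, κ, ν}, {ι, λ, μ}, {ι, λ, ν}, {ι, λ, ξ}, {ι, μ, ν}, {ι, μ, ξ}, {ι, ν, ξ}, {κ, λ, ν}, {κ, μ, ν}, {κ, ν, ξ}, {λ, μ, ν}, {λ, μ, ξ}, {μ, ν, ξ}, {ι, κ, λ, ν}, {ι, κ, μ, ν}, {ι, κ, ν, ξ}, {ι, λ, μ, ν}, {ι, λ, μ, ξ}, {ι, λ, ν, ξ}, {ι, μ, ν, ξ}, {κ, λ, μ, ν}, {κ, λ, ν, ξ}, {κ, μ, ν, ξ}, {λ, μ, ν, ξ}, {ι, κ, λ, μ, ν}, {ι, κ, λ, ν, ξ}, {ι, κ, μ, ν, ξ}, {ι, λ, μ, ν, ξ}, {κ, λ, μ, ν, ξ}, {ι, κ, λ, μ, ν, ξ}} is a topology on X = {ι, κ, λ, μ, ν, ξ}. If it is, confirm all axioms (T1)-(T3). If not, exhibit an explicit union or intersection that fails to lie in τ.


τ is NOT a topology on X.

Axiom (T1): ∅ ∈ τ? Yes; X ∈ τ? Yes.
Axiom (T2/T3): check pairwise unions and intersections of members of τ.
Counterexample for (T2): {λ} ∪ {ν, ξ} = {λ, ν, ξ} ∉ τ. Therefore τ is NOT a topology.


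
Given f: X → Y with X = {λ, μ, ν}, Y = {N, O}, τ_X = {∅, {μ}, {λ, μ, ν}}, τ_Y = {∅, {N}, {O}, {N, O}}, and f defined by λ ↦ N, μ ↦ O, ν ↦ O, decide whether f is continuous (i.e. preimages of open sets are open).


f is NOT continuous.

Compute f^{-1}(U) for each U ∈ τ_Y:
  U = ∅: f^{-1}(U) = ∅ ∈ τ_X ✓.
  U = {N}: f^{-1}(U) = {λ} ∉ τ_X ✗.
  U = {O}: f^{-1}(U) = {μ, ν} ∉ τ_X ✗.
  U = {N, O}: f^{-1}(U) = {λ, μ, ν} ∈ τ_X ✓.
Found U = {N} with f^{-1}(U) = {λ} not in τ_X. Therefore f is NOT continuous.


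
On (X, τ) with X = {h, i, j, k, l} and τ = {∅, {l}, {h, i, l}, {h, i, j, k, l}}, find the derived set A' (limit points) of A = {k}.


A' = {j}

For each x ∈ X, list the open sets U ∈ τ with x ∈ U, then check whether U ∩ (A ∖ {x}) ≠ ∅ for every such U.
  x = h: open {h, i, l} ∋ x has {h, i, l} ∩ (A ∖ {h}) = ∅, so x is NOT a limit point.
  x = i: open {h, i, l} ∋ x has {h, i, l} ∩ (A ∖ {i}) = ∅, so x is NOT a limit point.
  x = j: opens ∋ x are {h, i, j, k, l}; each meets A ∖ {j}, so x IS a limit point.
  x = k: open {h, i, j, k, l} ∋ x has {h, i, j, k, l} ∩ (A ∖ {k}) = ∅, so x is NOT a limit point.
  x = l: open {l} ∋ x has {l} ∩ (A ∖ {l}) = ∅, so x is NOT a limit point.
Collecting: A' = {j}.


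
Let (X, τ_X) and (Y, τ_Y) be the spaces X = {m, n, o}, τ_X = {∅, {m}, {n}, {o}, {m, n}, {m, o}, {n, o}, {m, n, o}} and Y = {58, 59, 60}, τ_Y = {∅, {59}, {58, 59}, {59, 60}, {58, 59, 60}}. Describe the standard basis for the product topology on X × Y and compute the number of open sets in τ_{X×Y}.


Basis B = {∅ × ∅, {m} × {59}, {n} × {59}, {o} × {59}, {m} × {58, 59}, {m} × {59, 60}, {m, n} × {59}, {m, o} × {59}, {n} × {58, 59}, {n} × {59, 60}, {n, o} × {59}, {o} × {58, 59}, {o} × {59, 60}, {m} × {58, 59, 60}, {m, n, o} × {59}, {n} × {58, 59, 60}, {o} × {58, 59, 60}, {m, n} × {58, 59}, {m, o} × {58, 59}, {m, n} × {59, 60}, {m, o} × {59, 60}, {n, o} × {58, 59}, {n, o} × {59, 60}, {m, n} × {58, 59, 60}, {m, o} × {58, 59, 60}, {m, n, o} × {58, 59}, {m, n, o} × {59, 60}, {n, o} × {58, 59, 60}, {m, n, o} × {58, 59, 60}}; |τ_{X×Y}| = 125.

Enumerate products U × V with U ∈ τ_X, V ∈ τ_Y (deduplicated):
  ∅ × ∅ = {} (∅)
  {m} × {59} = {(m,59)}
  {n} × {59} = {(n,59)}
  {o} × {59} = {(o,59)}
  {m} × {58, 59} = {(m,58), (m,59)}
  {m} × {59, 60} = {(m,59), (m,60)}
  {m, n} × {59} = {(m,59), (n,59)}
  {m, o} × {59} = {(m,59), (o,59)}
  {n} × {58, 59} = {(n,58), (n,59)}
  {n} × {59, 60} = {(n,59), (n,60)}
  {n, o} × {59} = {(n,59), (o,59)}
  {o} × {58, 59} = {(o,58), (o,59)}
  {o} × {59, 60} = {(o,59), (o,60)}
  {m} × {58, 59, 60} = {(m,58), (m,59), (m,60)}
  {m, n, o} × {59} = {(m,59), (n,59), (o,59)}
  {n} × {58, 59, 60} = {(n,58), (n,59), (n,60)}
  {o} × {58, 59, 60} = {(o,58), (o,59), (o,60)}
  {m, n} × {58, 59} = {(m,58), (m,59), (n,58), (n,59)}
  {m, o} × {58, 59} = {(m,58), (m,59), (o,58), (o,59)}
  {m, n} × {59, 60} = {(m,59), (m,60), (n,59), (n,60)}
  {m, o} × {59, 60} = {(m,59), (m,60), (o,59), (o,60)}
  {n, o} × {58, 59} = {(n,58), (n,59), (o,58), (o,59)}
  {n, o} × {59, 60} = {(n,59), (n,60), (o,59), (o,60)}
  {m, n} × {58, 59, 60} = {(m,58), (m,59), (m,60), (n,58), (n,59), (n,60)}
  {m, o} × {58, 59, 60} = {(m,58), (m,59), (m,60), (o,58), (o,59), (o,60)}
  {m, n, o} × {58, 59} = {(m,58), (m,59), (n,58), (n,59), (o,58), (o,59)}
  {m, n, o} × {59, 60} = {(m,59), (m,60), (n,59), (n,60), (o,59), (o,60)}
  {n, o} × {58, 59, 60} = {(n,58), (n,59), (n,60), (o,58), (o,59), (o,60)}
  {m, n, o} × {58, 59, 60} = {(m,58), (m,59), (m,60), (n,58), (n,59), (n,60), (o,58), (o,59), (o,60)}
These 29 distinct sets form the basis B.
Close under arbitrary unions to get τ_{X×Y}; counting gives |τ_{X×Y}| = 125.


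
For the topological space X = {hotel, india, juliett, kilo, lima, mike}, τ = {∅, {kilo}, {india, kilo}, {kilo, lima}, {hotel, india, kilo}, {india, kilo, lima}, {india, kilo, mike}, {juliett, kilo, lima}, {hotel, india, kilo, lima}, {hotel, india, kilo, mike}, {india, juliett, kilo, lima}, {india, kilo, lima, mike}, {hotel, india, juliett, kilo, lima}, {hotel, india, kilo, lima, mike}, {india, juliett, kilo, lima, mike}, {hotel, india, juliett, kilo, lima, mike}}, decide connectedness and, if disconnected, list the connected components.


(X, τ) is connected.

Find clopen sets (U ∈ τ with X ∖ U ∈ τ):
  U = ∅, X ∖ U = {hotel, india, juliett, kilo, lima, mike} — both open, so U is clopen.
  U = {hotel, india, juliett, kilo, lima, mike}, X ∖ U = ∅ — both open, so U is clopen.
Only trivial clopens (∅ and X) exist, so (X, τ) is connected.
Compute connected components by grouping points that agree on all clopens:
  component: {hotel, india, juliett, kilo, lima, mike}


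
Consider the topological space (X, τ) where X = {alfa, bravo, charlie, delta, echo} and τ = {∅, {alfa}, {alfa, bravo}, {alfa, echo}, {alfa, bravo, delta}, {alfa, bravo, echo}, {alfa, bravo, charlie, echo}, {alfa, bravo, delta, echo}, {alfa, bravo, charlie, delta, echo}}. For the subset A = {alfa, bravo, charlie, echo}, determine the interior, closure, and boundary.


int(A) = {alfa, bravo, charlie, echo}, cl(A) = {alfa, bravo, charlie, delta, echo}, ∂A = {delta}.

Closed sets in (X, τ) are complements of opens:
  closed(X, τ) = {∅, {charlie}, {delta}, {charlie, delta}, {charlie, echo}, {bravo, charlie, delta}, {charlie, delta, echo}, {bravo, charlie, delta, echo}, {alfa, bravo, charlie, delta, echo}}.
int(A) = ⋃ {U ∈ τ : U ⊆ A}. Opens contained in A: ∅, {alfa}, {alfa, bravo}, {alfa, echo}, {alfa, bravo, echo}, {alfa, bravo, charlie, echo}.
Taking the union of these: int(A) = {alfa, bravo, charlie, echo}.
cl(A) = ⋂ {C closed : A ⊆ C}. Closed sets containing A: {alfa, bravo, charlie, delta, echo}.
Intersecting these: cl(A) = {alfa, bravo, charlie, delta, echo}.
∂A = cl(A) ∖ int(A) = {alfa, bravo, charlie, delta, echo} ∖ {alfa, bravo, charlie, echo} = {delta}.


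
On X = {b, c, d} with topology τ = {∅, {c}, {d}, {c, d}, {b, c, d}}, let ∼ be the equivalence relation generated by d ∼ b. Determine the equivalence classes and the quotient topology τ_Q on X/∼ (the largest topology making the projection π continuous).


X/∼ = {[b=d], [c]}; |τ_Q| = 3.

Equivalence classes: [b=d], [c].
Quotient map π: X → X/∼ sends b ↦ [b=d], c ↦ [c], d ↦ [b=d].
For each subset V ⊆ X/∼, compute π^{-1}(V) ⊆ X and check whether π^{-1}(V) ∈ τ. V is open in τ_Q iff π^{-1}(V) ∈ τ.
  V = {}: π^{-1}(V) = ∅ ∈ τ ✓.
  V = {[b=d]}: π^{-1}(V) = {b, d} ∉ τ ✗.
  V = {[c]}: π^{-1}(V) = {c} ∈ τ ✓.
  V = {[b=d], [c]}: π^{-1}(V) = {b, c, d} ∈ τ ✓.
Open sets in the quotient: τ_Q = {{}, {[c]}, {[b=d], [c]}} (3 elements).


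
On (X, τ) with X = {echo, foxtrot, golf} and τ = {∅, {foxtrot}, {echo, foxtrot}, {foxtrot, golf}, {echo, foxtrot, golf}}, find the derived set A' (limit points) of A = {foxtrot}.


A' = {echo, golf}

For each x ∈ X, list the open sets U ∈ τ with x ∈ U, then check whether U ∩ (A ∖ {x}) ≠ ∅ for every such U.
  x = echo: opens ∋ x are {echo, foxtrot}, {echo, foxtrot, golf}; each meets A ∖ {echo}, so x IS a limit point.
  x = foxtrot: open {foxtrot} ∋ x has {foxtrot} ∩ (A ∖ {foxtrot}) = ∅, so x is NOT a limit point.
  x = golf: opens ∋ x are {foxtrot, golf}, {echo, foxtrot, golf}; each meets A ∖ {golf}, so x IS a limit point.
Collecting: A' = {echo, golf}.


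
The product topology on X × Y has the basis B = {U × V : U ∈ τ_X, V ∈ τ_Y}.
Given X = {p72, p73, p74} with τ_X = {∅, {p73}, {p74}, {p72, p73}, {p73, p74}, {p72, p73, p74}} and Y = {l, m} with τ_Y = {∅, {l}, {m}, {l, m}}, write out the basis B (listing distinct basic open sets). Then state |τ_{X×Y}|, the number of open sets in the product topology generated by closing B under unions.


Basis B = {∅ × ∅, {p73} × {l}, {p73} × {m}, {p74} × {l}, {p74} × {m}, {p72, p73} × {l}, {p72, p73} × {m}, {p73} × {l, m}, {p73, p74} × {l}, {p73, p74} × {m}, {p74} × {l, m}, {p72, p73, p74} × {l}, {p72, p73, p74} × {m}, {p72, p73} × {l, m}, {p73, p74} × {l, m}, {p72, p73, p74} × {l, m}}; |τ_{X×Y}| = 36.

Enumerate products U × V with U ∈ τ_X, V ∈ τ_Y (deduplicated):
  ∅ × ∅ = {} (∅)
  {p73} × {l} = {(p73,l)}
  {p73} × {m} = {(p73,m)}
  {p74} × {l} = {(p74,l)}
  {p74} × {m} = {(p74,m)}
  {p72, p73} × {l} = {(p72,l), (p73,l)}
  {p72, p73} × {m} = {(p72,m), (p73,m)}
  {p73} × {l, m} = {(p73,l), (p73,m)}
  {p73, p74} × {l} = {(p73,l), (p74,l)}
  {p73, p74} × {m} = {(p73,m), (p74,m)}
  {p74} × {l, m} = {(p74,l), (p74,m)}
  {p72, p73, p74} × {l} = {(p72,l), (p73,l), (p74,l)}
  {p72, p73, p74} × {m} = {(p72,m), (p73,m), (p74,m)}
  {p72, p73} × {l, m} = {(p72,l), (p72,m), (p73,l), (p73,m)}
  {p73, p74} × {l, m} = {(p73,l), (p73,m), (p74,l), (p74,m)}
  {p72, p73, p74} × {l, m} = {(p72,l), (p72,m), (p73,l), (p73,m), (p74,l), (p74,m)}
These 16 distinct sets form the basis B.
Close under arbitrary unions to get τ_{X×Y}; counting gives |τ_{X×Y}| = 36.


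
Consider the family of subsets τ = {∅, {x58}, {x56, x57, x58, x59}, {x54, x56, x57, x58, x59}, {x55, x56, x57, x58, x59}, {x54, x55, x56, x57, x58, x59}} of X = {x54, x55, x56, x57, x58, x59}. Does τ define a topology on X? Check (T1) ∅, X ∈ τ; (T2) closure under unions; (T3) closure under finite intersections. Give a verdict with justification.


τ IS a topology on X.

Axiom (T1): ∅ ∈ τ? Yes; X ∈ τ? Yes.
Axiom (T2/T3): check pairwise unions and intersections of members of τ.
All pairwise intersections and unions checked — each lies in τ. Therefore τ satisfies (T1), (T2), (T3): it IS a topology on X.


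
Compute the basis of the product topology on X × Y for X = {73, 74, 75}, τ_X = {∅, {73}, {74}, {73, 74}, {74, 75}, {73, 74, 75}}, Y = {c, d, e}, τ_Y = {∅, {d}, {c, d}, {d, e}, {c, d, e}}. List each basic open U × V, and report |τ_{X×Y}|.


Basis B = {∅ × ∅, {73} × {d}, {74} × {d}, {73} × {c, d}, {73} × {d, e}, {73, 74} × {d}, {74} × {c, d}, {74} × {d, e}, {74, 75} × {d}, {73} × {c, d, e}, {73, 74, 75} × {d}, {74} × {c, d, e}, {73, 74} × {c, d}, {73, 74} × {d, e}, {74, 75} × {c, d}, {74, 75} × {d, e}, {73, 74} × {c, d, e}, {73, 74, 75} × {c, d}, {73, 74, 75} × {d, e}, {74, 75} × {c, d, e}, {73, 74, 75} × {c, d, e}}; |τ_{X×Y}| = 70.

Enumerate products U × V with U ∈ τ_X, V ∈ τ_Y (deduplicated):
  ∅ × ∅ = {} (∅)
  {73} × {d} = {(73,d)}
  {74} × {d} = {(74,d)}
  {73} × {c, d} = {(73,c), (73,d)}
  {73} × {d, e} = {(73,d), (73,e)}
  {73, 74} × {d} = {(73,d), (74,d)}
  {74} × {c, d} = {(74,c), (74,d)}
  {74} × {d, e} = {(74,d), (74,e)}
  {74, 75} × {d} = {(74,d), (75,d)}
  {73} × {c, d, e} = {(73,c), (73,d), (73,e)}
  {73, 74, 75} × {d} = {(73,d), (74,d), (75,d)}
  {74} × {c, d, e} = {(74,c), (74,d), (74,e)}
  {73, 74} × {c, d} = {(73,c), (73,d), (74,c), (74,d)}
  {73, 74} × {d, e} = {(73,d), (73,e), (74,d), (74,e)}
  {74, 75} × {c, d} = {(74,c), (74,d), (75,c), (75,d)}
  {74, 75} × {d, e} = {(74,d), (74,e), (75,d), (75,e)}
  {73, 74} × {c, d, e} = {(73,c), (73,d), (73,e), (74,c), (74,d), (74,e)}
  {73, 74, 75} × {c, d} = {(73,c), (73,d), (74,c), (74,d), (75,c), (75,d)}
  {73, 74, 75} × {d, e} = {(73,d), (73,e), (74,d), (74,e), (75,d), (75,e)}
  {74, 75} × {c, d, e} = {(74,c), (74,d), (74,e), (75,c), (75,d), (75,e)}
  {73, 74, 75} × {c, d, e} = {(73,c), (73,d), (73,e), (74,c), (74,d), (74,e), (75,c), (75,d), (75,e)}
These 21 distinct sets form the basis B.
Close under arbitrary unions to get τ_{X×Y}; counting gives |τ_{X×Y}| = 70.


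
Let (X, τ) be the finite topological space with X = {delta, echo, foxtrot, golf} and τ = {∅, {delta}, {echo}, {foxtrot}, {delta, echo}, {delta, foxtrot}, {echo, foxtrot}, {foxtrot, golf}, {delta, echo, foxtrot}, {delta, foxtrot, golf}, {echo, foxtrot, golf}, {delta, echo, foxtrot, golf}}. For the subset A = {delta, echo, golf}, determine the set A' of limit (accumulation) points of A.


A' = ∅

For each x ∈ X, list the open sets U ∈ τ with x ∈ U, then check whether U ∩ (A ∖ {x}) ≠ ∅ for every such U.
  x = delta: open {delta} ∋ x has {delta} ∩ (A ∖ {delta}) = ∅, so x is NOT a limit point.
  x = echo: open {echo} ∋ x has {echo} ∩ (A ∖ {echo}) = ∅, so x is NOT a limit point.
  x = foxtrot: open {foxtrot} ∋ x has {foxtrot} ∩ (A ∖ {foxtrot}) = ∅, so x is NOT a limit point.
  x = golf: open {foxtrot, golf} ∋ x has {foxtrot, golf} ∩ (A ∖ {golf}) = ∅, so x is NOT a limit point.
Collecting: A' = ∅.


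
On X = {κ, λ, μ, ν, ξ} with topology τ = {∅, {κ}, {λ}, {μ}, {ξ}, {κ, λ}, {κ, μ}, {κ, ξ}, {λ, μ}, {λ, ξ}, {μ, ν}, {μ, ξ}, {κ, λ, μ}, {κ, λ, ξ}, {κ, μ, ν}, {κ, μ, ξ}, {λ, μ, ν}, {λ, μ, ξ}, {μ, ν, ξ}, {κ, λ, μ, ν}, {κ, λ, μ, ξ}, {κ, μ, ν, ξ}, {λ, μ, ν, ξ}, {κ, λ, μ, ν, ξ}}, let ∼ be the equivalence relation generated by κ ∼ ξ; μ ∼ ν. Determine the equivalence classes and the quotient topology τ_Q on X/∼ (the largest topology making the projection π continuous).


X/∼ = {[κ=ξ], [λ], [μ=ν]}; |τ_Q| = 8.

Equivalence classes: [κ=ξ], [λ], [μ=ν].
Quotient map π: X → X/∼ sends κ ↦ [κ=ξ], λ ↦ [λ], μ ↦ [μ=ν], ν ↦ [μ=ν], ξ ↦ [κ=ξ].
For each subset V ⊆ X/∼, compute π^{-1}(V) ⊆ X and check whether π^{-1}(V) ∈ τ. V is open in τ_Q iff π^{-1}(V) ∈ τ.
  V = {}: π^{-1}(V) = ∅ ∈ τ ✓.
  V = {[κ=ξ]}: π^{-1}(V) = {κ, ξ} ∈ τ ✓.
  V = {[λ]}: π^{-1}(V) = {λ} ∈ τ ✓.
  V = {[κ=ξ], [λ]}: π^{-1}(V) = {κ, λ, ξ} ∈ τ ✓.
  V = {[μ=ν]}: π^{-1}(V) = {μ, ν} ∈ τ ✓.
  V = {[κ=ξ], [μ=ν]}: π^{-1}(V) = {κ, μ, ν, ξ} ∈ τ ✓.
  V = {[λ], [μ=ν]}: π^{-1}(V) = {λ, μ, ν} ∈ τ ✓.
  V = {[κ=ξ], [λ], [μ=ν]}: π^{-1}(V) = {κ, λ, μ, ν, ξ} ∈ τ ✓.
Open sets in the quotient: τ_Q = {{}, {[κ=ξ]}, {[λ]}, {[κ=ξ], [λ]}, {[μ=ν]}, {[κ=ξ], [μ=ν]}, {[λ], [μ=ν]}, {[κ=ξ], [λ], [μ=ν]}} (8 elements).


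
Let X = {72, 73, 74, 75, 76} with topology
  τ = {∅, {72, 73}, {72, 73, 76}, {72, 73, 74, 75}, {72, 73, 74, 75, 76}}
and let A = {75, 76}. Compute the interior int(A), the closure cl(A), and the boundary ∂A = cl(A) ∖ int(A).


int(A) = ∅, cl(A) = {74, 75, 76}, ∂A = {74, 75, 76}.

Closed sets in (X, τ) are complements of opens:
  closed(X, τ) = {∅, {76}, {74, 75}, {74, 75, 76}, {72, 73, 74, 75, 76}}.
int(A) = ⋃ {U ∈ τ : U ⊆ A}. Opens contained in A: ∅.
Taking the union of these: int(A) = ∅.
cl(A) = ⋂ {C closed : A ⊆ C}. Closed sets containing A: {74, 75, 76}, {72, 73, 74, 75, 76}.
Intersecting these: cl(A) = {74, 75, 76}.
∂A = cl(A) ∖ int(A) = {74, 75, 76} ∖ ∅ = {74, 75, 76}.


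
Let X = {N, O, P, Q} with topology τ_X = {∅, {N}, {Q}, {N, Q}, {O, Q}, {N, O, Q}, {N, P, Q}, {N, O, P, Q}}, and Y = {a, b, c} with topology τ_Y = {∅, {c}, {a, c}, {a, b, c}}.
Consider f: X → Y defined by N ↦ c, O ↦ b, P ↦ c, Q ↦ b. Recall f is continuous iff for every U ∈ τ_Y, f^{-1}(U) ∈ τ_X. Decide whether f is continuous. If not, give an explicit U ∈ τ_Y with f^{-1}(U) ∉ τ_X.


f is NOT continuous.

Compute f^{-1}(U) for each U ∈ τ_Y:
  U = ∅: f^{-1}(U) = ∅ ∈ τ_X ✓.
  U = {c}: f^{-1}(U) = {N, P} ∉ τ_X ✗.
  U = {a, c}: f^{-1}(U) = {N, P} ∉ τ_X ✗.
  U = {a, b, c}: f^{-1}(U) = {N, O, P, Q} ∈ τ_X ✓.
Found U = {c} with f^{-1}(U) = {N, P} not in τ_X. Therefore f is NOT continuous.


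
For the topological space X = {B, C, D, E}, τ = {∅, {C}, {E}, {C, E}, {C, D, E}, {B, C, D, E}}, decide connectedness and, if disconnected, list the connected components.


(X, τ) is connected.

Find clopen sets (U ∈ τ with X ∖ U ∈ τ):
  U = ∅, X ∖ U = {B, C, D, E} — both open, so U is clopen.
  U = {B, C, D, E}, X ∖ U = ∅ — both open, so U is clopen.
Only trivial clopens (∅ and X) exist, so (X, τ) is connected.
Compute connected components by grouping points that agree on all clopens:
  component: {B, C, D, E}


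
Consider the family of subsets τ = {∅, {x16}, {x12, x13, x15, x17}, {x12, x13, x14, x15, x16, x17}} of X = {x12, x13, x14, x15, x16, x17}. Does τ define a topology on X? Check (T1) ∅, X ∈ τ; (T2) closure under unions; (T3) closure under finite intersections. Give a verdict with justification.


τ is NOT a topology on X.

Axiom (T1): ∅ ∈ τ? Yes; X ∈ τ? Yes.
Axiom (T2/T3): check pairwise unions and intersections of members of τ.
Counterexample for (T2): {x16} ∪ {x12, x13, x15, x17} = {x12, x13, x15, x16, x17} ∉ τ. Therefore τ is NOT a topology.


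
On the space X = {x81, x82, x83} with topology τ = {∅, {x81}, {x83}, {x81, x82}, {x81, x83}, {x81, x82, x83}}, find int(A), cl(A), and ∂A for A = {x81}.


int(A) = {x81}, cl(A) = {x81, x82}, ∂A = {x82}.

Closed sets in (X, τ) are complements of opens:
  closed(X, τ) = {∅, {x82}, {x83}, {x81, x82}, {x82, x83}, {x81, x82, x83}}.
int(A) = ⋃ {U ∈ τ : U ⊆ A}. Opens contained in A: ∅, {x81}.
Taking the union of these: int(A) = {x81}.
cl(A) = ⋂ {C closed : A ⊆ C}. Closed sets containing A: {x81, x82}, {x81, x82, x83}.
Intersecting these: cl(A) = {x81, x82}.
∂A = cl(A) ∖ int(A) = {x81, x82} ∖ {x81} = {x82}.


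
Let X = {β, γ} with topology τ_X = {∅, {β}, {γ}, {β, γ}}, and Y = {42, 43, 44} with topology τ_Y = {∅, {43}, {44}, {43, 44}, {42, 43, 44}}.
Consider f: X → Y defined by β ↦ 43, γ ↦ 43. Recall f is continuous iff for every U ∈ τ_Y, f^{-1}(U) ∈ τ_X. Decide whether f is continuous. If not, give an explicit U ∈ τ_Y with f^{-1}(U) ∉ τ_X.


f IS continuous.

Compute f^{-1}(U) for each U ∈ τ_Y:
  U = ∅: f^{-1}(U) = ∅ ∈ τ_X ✓.
  U = {43}: f^{-1}(U) = {β, γ} ∈ τ_X ✓.
  U = {44}: f^{-1}(U) = ∅ ∈ τ_X ✓.
  U = {43, 44}: f^{-1}(U) = {β, γ} ∈ τ_X ✓.
  U = {42, 43, 44}: f^{-1}(U) = {β, γ} ∈ τ_X ✓.
Every preimage lies in τ_X, so f IS continuous.


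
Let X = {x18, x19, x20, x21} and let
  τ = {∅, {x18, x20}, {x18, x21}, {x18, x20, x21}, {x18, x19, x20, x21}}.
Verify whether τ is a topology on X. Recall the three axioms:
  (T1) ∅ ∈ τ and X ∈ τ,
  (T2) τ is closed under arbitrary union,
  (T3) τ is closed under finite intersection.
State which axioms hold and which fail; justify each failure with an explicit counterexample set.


τ is NOT a topology on X.

Axiom (T1): ∅ ∈ τ? Yes; X ∈ τ? Yes.
Axiom (T2/T3): check pairwise unions and intersections of members of τ.
Counterexample for (T3): {x18, x20} ∩ {x18, x21} = {x18} ∉ τ. Therefore τ is NOT a topology.


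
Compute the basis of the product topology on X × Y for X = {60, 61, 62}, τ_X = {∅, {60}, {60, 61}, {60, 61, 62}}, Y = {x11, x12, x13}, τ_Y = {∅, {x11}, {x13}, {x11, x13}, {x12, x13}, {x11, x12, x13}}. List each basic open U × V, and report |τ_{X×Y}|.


Basis B = {∅ × ∅, {60} × {x11}, {60} × {x13}, {60} × {x11, x13}, {60, 61} × {x11}, {60} × {x12, x13}, {60, 61} × {x13}, {60} × {x11, x12, x13}, {60, 61, 62} × {x11}, {60, 61, 62} × {x13}, {60, 61} × {x11, x13}, {60, 61} × {x12, x13}, {60, 61} × {x11, x12, x13}, {60, 61, 62} × {x11, x13}, {60, 61, 62} × {x12, x13}, {60, 61, 62} × {x11, x12, x13}}; |τ_{X×Y}| = 40.

Enumerate products U × V with U ∈ τ_X, V ∈ τ_Y (deduplicated):
  ∅ × ∅ = {} (∅)
  {60} × {x11} = {(60,x11)}
  {60} × {x13} = {(60,x13)}
  {60} × {x11, x13} = {(60,x11), (60,x13)}
  {60, 61} × {x11} = {(60,x11), (61,x11)}
  {60} × {x12, x13} = {(60,x12), (60,x13)}
  {60, 61} × {x13} = {(60,x13), (61,x13)}
  {60} × {x11, x12, x13} = {(60,x11), (60,x12), (60,x13)}
  {60, 61, 62} × {x11} = {(60,x11), (61,x11), (62,x11)}
  {60, 61, 62} × {x13} = {(60,x13), (61,x13), (62,x13)}
  {60, 61} × {x11, x13} = {(60,x11), (60,x13), (61,x11), (61,x13)}
  {60, 61} × {x12, x13} = {(60,x12), (60,x13), (61,x12), (61,x13)}
  {60, 61} × {x11, x12, x13} = {(60,x11), (60,x12), (60,x13), (61,x11), (61,x12), (61,x13)}
  {60, 61, 62} × {x11, x13} = {(60,x11), (60,x13), (61,x11), (61,x13), (62,x11), (62,x13)}
  {60, 61, 62} × {x12, x13} = {(60,x12), (60,x13), (61,x12), (61,x13), (62,x12), (62,x13)}
  {60, 61, 62} × {x11, x12, x13} = {(60,x11), (60,x12), (60,x13), (61,x11), (61,x12), (61,x13), (62,x11), (62,x12), (62,x13)}
These 16 distinct sets form the basis B.
Close under arbitrary unions to get τ_{X×Y}; counting gives |τ_{X×Y}| = 40.


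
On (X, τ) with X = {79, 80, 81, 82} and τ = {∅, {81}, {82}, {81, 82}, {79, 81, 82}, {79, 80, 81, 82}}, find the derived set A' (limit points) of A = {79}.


A' = {80}

For each x ∈ X, list the open sets U ∈ τ with x ∈ U, then check whether U ∩ (A ∖ {x}) ≠ ∅ for every such U.
  x = 79: open {79, 81, 82} ∋ x has {79, 81, 82} ∩ (A ∖ {79}) = ∅, so x is NOT a limit point.
  x = 80: opens ∋ x are {79, 80, 81, 82}; each meets A ∖ {80}, so x IS a limit point.
  x = 81: open {81} ∋ x has {81} ∩ (A ∖ {81}) = ∅, so x is NOT a limit point.
  x = 82: open {82} ∋ x has {82} ∩ (A ∖ {82}) = ∅, so x is NOT a limit point.
Collecting: A' = {80}.


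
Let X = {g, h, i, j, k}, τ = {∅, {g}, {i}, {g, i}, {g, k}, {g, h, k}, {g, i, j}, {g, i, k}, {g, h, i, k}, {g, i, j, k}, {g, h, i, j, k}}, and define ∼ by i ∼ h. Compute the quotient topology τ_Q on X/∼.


X/∼ = {[g], [h=i], [j], [k]}; |τ_Q| = 5.

Equivalence classes: [g], [h=i], [j], [k].
Quotient map π: X → X/∼ sends g ↦ [g], h ↦ [h=i], i ↦ [h=i], j ↦ [j], k ↦ [k].
For each subset V ⊆ X/∼, compute π^{-1}(V) ⊆ X and check whether π^{-1}(V) ∈ τ. V is open in τ_Q iff π^{-1}(V) ∈ τ.
  V = {}: π^{-1}(V) = ∅ ∈ τ ✓.
  V = {[g]}: π^{-1}(V) = {g} ∈ τ ✓.
  V = {[h=i]}: π^{-1}(V) = {h, i} ∉ τ ✗.
  V = {[g], [h=i]}: π^{-1}(V) = {g, h, i} ∉ τ ✗.
  V = {[j]}: π^{-1}(V) = {j} ∉ τ ✗.
  V = {[g], [j]}: π^{-1}(V) = {g, j} ∉ τ ✗.
  V = {[h=i], [j]}: π^{-1}(V) = {h, i, j} ∉ τ ✗.
  V = {[g], [h=i], [j]}: π^{-1}(V) = {g, h, i, j} ∉ τ ✗.
  V = {[k]}: π^{-1}(V) = {k} ∉ τ ✗.
  V = {[g], [k]}: π^{-1}(V) = {g, k} ∈ τ ✓.
  V = {[h=i], [k]}: π^{-1}(V) = {h, i, k} ∉ τ ✗.
  V = {[g], [h=i], [k]}: π^{-1}(V) = {g, h, i, k} ∈ τ ✓.
  V = {[j], [k]}: π^{-1}(V) = {j, k} ∉ τ ✗.
  V = {[g], [j], [k]}: π^{-1}(V) = {g, j, k} ∉ τ ✗.
  V = {[h=i], [j], [k]}: π^{-1}(V) = {h, i, j, k} ∉ τ ✗.
  V = {[g], [h=i], [j], [k]}: π^{-1}(V) = {g, h, i, j, k} ∈ τ ✓.
Open sets in the quotient: τ_Q = {{}, {[g]}, {[g], [k]}, {[g], [h=i], [k]}, {[g], [h=i], [j], [k]}} (5 elements).


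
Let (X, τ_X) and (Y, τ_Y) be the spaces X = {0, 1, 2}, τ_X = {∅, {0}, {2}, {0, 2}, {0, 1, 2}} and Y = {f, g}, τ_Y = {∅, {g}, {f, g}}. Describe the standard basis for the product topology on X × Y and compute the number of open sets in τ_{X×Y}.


Basis B = {∅ × ∅, {0} × {g}, {2} × {g}, {0} × {f, g}, {0, 2} × {g}, {2} × {f, g}, {0, 1, 2} × {g}, {0, 2} × {f, g}, {0, 1, 2} × {f, g}}; |τ_{X×Y}| = 14.

Enumerate products U × V with U ∈ τ_X, V ∈ τ_Y (deduplicated):
  ∅ × ∅ = {} (∅)
  {0} × {g} = {(0,g)}
  {2} × {g} = {(2,g)}
  {0} × {f, g} = {(0,f), (0,g)}
  {0, 2} × {g} = {(0,g), (2,g)}
  {2} × {f, g} = {(2,f), (2,g)}
  {0, 1, 2} × {g} = {(0,g), (1,g), (2,g)}
  {0, 2} × {f, g} = {(0,f), (0,g), (2,f), (2,g)}
  {0, 1, 2} × {f, g} = {(0,f), (0,g), (1,f), (1,g), (2,f), (2,g)}
These 9 distinct sets form the basis B.
Close under arbitrary unions to get τ_{X×Y}; counting gives |τ_{X×Y}| = 14.


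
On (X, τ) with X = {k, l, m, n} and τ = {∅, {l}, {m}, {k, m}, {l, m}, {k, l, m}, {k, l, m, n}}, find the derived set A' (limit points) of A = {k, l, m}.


A' = {k, n}

For each x ∈ X, list the open sets U ∈ τ with x ∈ U, then check whether U ∩ (A ∖ {x}) ≠ ∅ for every such U.
  x = k: opens ∋ x are {k, m}, {k, l, m}, {k, l, m, n}; each meets A ∖ {k}, so x IS a limit point.
  x = l: open {l} ∋ x has {l} ∩ (A ∖ {l}) = ∅, so x is NOT a limit point.
  x = m: open {m} ∋ x has {m} ∩ (A ∖ {m}) = ∅, so x is NOT a limit point.
  x = n: opens ∋ x are {k, l, m, n}; each meets A ∖ {n}, so x IS a limit point.
Collecting: A' = {k, n}.
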